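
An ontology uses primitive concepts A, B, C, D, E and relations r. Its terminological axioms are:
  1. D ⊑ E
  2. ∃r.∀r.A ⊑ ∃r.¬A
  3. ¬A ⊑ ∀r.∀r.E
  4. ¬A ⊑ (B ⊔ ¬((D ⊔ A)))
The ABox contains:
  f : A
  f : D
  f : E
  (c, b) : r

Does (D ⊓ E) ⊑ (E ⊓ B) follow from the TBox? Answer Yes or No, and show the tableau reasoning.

No

1. (D ⊓ E) ⊑ (E ⊓ B)  ⇔  ((D ⊓ E) ⊓ (¬E ⊔ ¬B)) unsat w.r.t. T
   open: L(x₀) ⊇ {A, D, E, ¬B, ∀r.∃r.¬A}
2. Hence (D ⊓ E) ⊑ (E ⊓ B): not entailed.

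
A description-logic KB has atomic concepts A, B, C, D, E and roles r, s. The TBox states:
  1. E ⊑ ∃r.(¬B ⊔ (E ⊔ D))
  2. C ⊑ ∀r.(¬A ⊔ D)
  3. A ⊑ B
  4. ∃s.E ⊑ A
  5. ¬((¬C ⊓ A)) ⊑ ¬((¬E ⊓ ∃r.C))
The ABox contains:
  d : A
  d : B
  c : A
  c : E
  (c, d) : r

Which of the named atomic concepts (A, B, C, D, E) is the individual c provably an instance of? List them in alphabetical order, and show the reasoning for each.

1. c : A?  L(c) = {A, E} ∪ {¬A}
   clash {A, ¬A} at c — c ∈ A
2. c : B?  L(c) = {A, E} ∪ {¬B}
   clash {B, ¬B} at c — c ∈ B
3. c : C?  L(c) = {A, E} ∪ {¬C}
   apply at c: E⊑∃r.(¬B ⊔ (E ⊔ D)); A⊑B
   open: L(c) ⊇ {A, B, E, ¬C, ∃r.(¬B ⊔ (E ⊔ D))} (+ ∃-successors) — c ∉ C possible
4. c : D?  L(c) = {A, E} ∪ {¬D}
   apply at c: E⊑∃r.(¬B ⊔ (E ⊔ D)); A⊑B
   open: L(c) ⊇ {A, B, E, ¬C, ¬D, …} (+ ∃-successors) — c ∉ D possible
5. c : E?  L(c) = {A, E} ∪ {¬E}
   clash {E, ¬E} at c — c ∈ E
6. Entailed for c: {A, B, E}

{A, B, E}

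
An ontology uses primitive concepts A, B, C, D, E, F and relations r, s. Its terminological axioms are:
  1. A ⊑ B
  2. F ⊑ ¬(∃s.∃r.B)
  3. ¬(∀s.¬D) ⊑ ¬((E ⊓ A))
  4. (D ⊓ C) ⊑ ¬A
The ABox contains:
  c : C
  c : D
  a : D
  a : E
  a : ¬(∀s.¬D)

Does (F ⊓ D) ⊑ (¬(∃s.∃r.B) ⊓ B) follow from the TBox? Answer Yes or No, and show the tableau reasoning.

No

1. (F ⊓ D) ⊑ (¬(∃s.∃r.B) ⊓ B)  ⇔  ((F ⊓ D) ⊓ (∃s.∃r.B ⊔ ¬B)) unsat w.r.t. T
   apply at x₀: F⊑¬(∃s.∃r.B)
   open: L(x₀) ⊇ {D, F, ¬A, ¬B, ∀s.¬D, …}
2. Hence (F ⊓ D) ⊑ (¬(∃s.∃r.B) ⊓ B): not entailed.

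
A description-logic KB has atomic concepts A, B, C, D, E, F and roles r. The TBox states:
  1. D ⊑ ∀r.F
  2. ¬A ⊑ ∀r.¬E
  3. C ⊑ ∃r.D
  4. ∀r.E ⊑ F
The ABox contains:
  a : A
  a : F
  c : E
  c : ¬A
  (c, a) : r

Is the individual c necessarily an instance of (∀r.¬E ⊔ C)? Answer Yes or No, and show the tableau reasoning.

Yes

1. c : (∀r.¬E ⊔ C)?  L(c) = {E, ¬A} ∪ {(∃r.E ⊓ ¬C)}
   clash {E, ¬E} at an ∃-successor — c ∈ (∀r.¬E ⊔ C)
2. Hence c : (∀r.¬E ⊔ C): entailed.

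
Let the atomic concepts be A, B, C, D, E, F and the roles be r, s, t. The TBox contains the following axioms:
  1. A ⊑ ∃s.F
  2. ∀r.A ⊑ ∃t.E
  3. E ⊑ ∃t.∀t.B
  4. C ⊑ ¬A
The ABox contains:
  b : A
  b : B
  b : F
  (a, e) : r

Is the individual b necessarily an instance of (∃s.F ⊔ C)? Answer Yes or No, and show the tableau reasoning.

1. b : (∃s.F ⊔ C)?  L(b) = {A, B, F} ∪ {(∀s.¬F ⊓ ¬C)}
   clash {F, ¬F} at an ∃-successor — b ∈ (∃s.F ⊔ C)
2. Hence b : (∃s.F ⊔ C): entailed.

Yes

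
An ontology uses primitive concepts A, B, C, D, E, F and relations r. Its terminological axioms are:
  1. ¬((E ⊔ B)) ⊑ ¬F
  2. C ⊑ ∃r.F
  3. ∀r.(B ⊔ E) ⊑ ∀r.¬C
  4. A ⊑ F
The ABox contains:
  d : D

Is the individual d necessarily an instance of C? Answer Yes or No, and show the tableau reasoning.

No

1. d : C?  L(d) = {D} ∪ {¬C}
   open: L(d) ⊇ {D, E, ¬A, ¬C, ∃r.(¬B ⊓ ¬E)} (+ ∃-successors) — d ∉ C possible
2. Hence d : C: not entailed.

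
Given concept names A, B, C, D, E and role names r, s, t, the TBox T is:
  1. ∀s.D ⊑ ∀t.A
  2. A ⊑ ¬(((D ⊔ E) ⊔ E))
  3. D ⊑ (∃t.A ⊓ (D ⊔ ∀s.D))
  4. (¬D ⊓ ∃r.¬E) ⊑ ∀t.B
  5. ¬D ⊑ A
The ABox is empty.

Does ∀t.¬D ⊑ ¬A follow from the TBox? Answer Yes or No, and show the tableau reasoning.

No

1. ∀t.¬D ⊑ ¬A  ⇔  (∀t.¬D ⊓ A) unsat w.r.t. T
   apply at x₀: A⊑¬(((D ⊔ E) ⊔ E))
   open: L(x₀) ⊇ {A, ¬D, ¬E, ∀r.E, ∀t.¬D, …} (+ ∃-successors)
2. Hence ∀t.¬D ⊑ ¬A: not entailed.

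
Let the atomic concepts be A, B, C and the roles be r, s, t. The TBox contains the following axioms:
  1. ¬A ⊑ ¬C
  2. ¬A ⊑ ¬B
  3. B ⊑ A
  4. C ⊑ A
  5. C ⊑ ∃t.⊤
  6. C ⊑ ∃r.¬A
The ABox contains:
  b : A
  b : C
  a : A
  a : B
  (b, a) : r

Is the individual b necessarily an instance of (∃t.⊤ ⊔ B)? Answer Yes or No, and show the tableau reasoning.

1. b : (∃t.⊤ ⊔ B)?  L(b) = {A, C} ∪ {(∀t.⊥ ⊓ ¬B)}
   clash ⊥ at an ∃-successor — b ∈ (∃t.⊤ ⊔ B)
2. Hence b : (∃t.⊤ ⊔ B): entailed.

Yes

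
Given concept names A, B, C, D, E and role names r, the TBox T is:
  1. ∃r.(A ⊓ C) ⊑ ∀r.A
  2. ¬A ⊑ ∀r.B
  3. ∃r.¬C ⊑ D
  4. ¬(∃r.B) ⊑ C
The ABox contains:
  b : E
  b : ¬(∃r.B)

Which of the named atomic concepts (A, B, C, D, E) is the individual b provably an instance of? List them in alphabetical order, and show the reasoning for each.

{C, E}

1. b : A?  L(b) = {E, ¬(∃r.B)} ∪ {¬A}
   apply at b: ¬A⊑∀r.B; ¬(∃r.B)⊑C
   open: L(b) ⊇ {C, E, ¬A, ∀r.(¬A ⊔ ¬C), ∀r.B, …} — b ∉ A possible
2. b : B?  L(b) = {E, ¬(∃r.B)} ∪ {¬B}
   apply at b: ¬(∃r.B)⊑C
   open: L(b) ⊇ {A, C, E, ¬B, ∀r.(¬A ⊔ ¬C), …} — b ∉ B possible
3. b : C?  L(b) = {E, ¬(∃r.B)} ∪ {¬C}
   clash {C, ¬C} at b — b ∈ C
4. b : D?  L(b) = {E, ¬(∃r.B)} ∪ {¬D}
   apply at b: ¬(∃r.B)⊑C
   open: L(b) ⊇ {A, C, E, ¬D, ∀r.(¬A ⊔ ¬C), …} — b ∉ D possible
5. b : E?  L(b) = {E, ¬(∃r.B)} ∪ {¬E}
   clash {E, ¬E} at b — b ∈ E
6. Entailed for b: {C, E}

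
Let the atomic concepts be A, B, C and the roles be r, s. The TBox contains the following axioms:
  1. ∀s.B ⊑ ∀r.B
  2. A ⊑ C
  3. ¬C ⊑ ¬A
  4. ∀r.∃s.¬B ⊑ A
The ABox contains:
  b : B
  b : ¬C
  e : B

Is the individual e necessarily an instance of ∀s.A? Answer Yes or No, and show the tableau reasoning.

1. e : ∀s.A?  L(e) = {B} ∪ {∃s.¬A}
   open: L(e) ⊇ {B, C, ∃r.∀s.B, ∃s.¬A, ∃s.¬B} (+ ∃-successors) — e ∉ ∀s.A possible
2. Hence e : ∀s.A: not entailed.

No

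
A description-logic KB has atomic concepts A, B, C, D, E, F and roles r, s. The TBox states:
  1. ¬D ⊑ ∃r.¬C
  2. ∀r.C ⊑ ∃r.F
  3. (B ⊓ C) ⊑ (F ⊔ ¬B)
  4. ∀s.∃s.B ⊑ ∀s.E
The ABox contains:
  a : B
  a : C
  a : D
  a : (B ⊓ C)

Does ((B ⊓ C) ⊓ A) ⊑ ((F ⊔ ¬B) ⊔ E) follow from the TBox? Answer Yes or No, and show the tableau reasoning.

Yes

1. ((B ⊓ C) ⊓ A) ⊑ ((F ⊔ ¬B) ⊔ E)  ⇔  (((B ⊓ C) ⊓ A) ⊓ ((¬F ⊓ B) ⊓ ¬E)) unsat w.r.t. T
   all branches close; clash {B, ¬B} at x₀
2. Hence ((B ⊓ C) ⊓ A) ⊑ ((F ⊔ ¬B) ⊔ E): entailed.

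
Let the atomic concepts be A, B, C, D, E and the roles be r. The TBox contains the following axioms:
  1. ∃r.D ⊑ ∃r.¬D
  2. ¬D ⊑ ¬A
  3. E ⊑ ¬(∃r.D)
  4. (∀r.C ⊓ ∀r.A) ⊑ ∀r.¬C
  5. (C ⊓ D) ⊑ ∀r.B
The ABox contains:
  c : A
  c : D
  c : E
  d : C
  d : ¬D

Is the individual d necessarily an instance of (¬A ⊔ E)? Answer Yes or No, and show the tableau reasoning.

1. d : (¬A ⊔ E)?  L(d) = {C, ¬D} ∪ {(A ⊓ ¬E)}
   clash {A, ¬A} at d — d ∈ (¬A ⊔ E)
2. Hence d : (¬A ⊔ E): entailed.

Yes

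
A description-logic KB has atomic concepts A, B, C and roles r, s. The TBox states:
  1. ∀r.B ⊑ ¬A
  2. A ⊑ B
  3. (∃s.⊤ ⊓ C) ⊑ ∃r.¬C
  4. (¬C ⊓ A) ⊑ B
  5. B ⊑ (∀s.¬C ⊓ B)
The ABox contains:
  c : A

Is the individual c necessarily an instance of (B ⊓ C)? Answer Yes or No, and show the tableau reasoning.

1. c : (B ⊓ C)?  L(c) = {A} ∪ {(¬B ⊔ ¬C)}
   apply at c: A⊑B
   open: L(c) ⊇ {A, B, ¬C, ∀s.¬C, ∃r.¬B} (+ ∃-successors) — c ∉ (B ⊓ C) possible
2. Hence c : (B ⊓ C): not entailed.

No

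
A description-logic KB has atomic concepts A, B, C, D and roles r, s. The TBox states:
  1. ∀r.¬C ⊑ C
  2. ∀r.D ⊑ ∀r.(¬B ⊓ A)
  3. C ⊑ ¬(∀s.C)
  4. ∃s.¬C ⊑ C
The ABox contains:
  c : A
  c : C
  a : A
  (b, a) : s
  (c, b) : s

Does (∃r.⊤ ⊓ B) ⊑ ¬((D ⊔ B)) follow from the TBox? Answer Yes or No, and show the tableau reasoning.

1. (∃r.⊤ ⊓ B) ⊑ ¬((D ⊔ B))  ⇔  ((∃r.⊤ ⊓ B) ⊓ (D ⊔ B)) unsat w.r.t. T
   open: L(x₀) ⊇ {B, ¬C, ∀s.C, ∃r.C, ∃r.¬D, …} (+ ∃-successors)
2. Hence (∃r.⊤ ⊓ B) ⊑ ¬((D ⊔ B)): not entailed.

No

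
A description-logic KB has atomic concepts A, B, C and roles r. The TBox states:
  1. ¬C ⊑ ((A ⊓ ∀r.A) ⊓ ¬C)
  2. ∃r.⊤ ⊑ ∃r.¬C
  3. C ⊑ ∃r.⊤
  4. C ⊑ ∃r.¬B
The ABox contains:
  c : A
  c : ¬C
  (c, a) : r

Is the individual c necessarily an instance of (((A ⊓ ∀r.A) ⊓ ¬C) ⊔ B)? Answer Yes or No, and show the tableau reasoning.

Yes

1. c : (((A ⊓ ∀r.A) ⊓ ¬C) ⊔ B)?  L(c) = {A, ¬C} ∪ {(((¬A ⊔ ∃r.¬A) ⊔ C) ⊓ ¬B)}
   clash {C, ¬C} at c — c ∈ (((A ⊓ ∀r.A) ⊓ ¬C) ⊔ B)
2. Hence c : (((A ⊓ ∀r.A) ⊓ ¬C) ⊔ B): entailed.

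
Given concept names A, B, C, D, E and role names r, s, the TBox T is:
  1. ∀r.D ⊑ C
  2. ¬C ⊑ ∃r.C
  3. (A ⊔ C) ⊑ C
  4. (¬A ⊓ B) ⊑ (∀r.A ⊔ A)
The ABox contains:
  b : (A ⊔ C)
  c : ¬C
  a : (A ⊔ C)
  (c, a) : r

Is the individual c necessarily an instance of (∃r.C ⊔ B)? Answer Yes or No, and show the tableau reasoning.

Yes

1. c : (∃r.C ⊔ B)?  L(c) = {¬C} ∪ {(∀r.¬C ⊓ ¬B)}
   clash {C, ¬C} at c — c ∈ (∃r.C ⊔ B)
2. Hence c : (∃r.C ⊔ B): entailed.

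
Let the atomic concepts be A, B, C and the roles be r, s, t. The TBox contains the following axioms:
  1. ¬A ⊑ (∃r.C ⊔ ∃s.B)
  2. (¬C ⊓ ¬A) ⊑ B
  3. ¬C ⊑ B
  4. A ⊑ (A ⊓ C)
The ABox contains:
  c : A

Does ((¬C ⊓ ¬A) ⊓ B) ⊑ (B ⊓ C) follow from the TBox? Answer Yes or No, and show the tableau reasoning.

1. ((¬C ⊓ ¬A) ⊓ B) ⊑ (B ⊓ C)  ⇔  (((¬C ⊓ ¬A) ⊓ B) ⊓ (¬B ⊔ ¬C)) unsat w.r.t. T
   apply at x₀: ¬A⊑(∃r.C ⊔ ∃s.B)
   open: L(x₀) ⊇ {B, ¬A, ¬C, ∃r.C} (+ ∃-successors)
2. Hence ((¬C ⊓ ¬A) ⊓ B) ⊑ (B ⊓ C): not entailed.

No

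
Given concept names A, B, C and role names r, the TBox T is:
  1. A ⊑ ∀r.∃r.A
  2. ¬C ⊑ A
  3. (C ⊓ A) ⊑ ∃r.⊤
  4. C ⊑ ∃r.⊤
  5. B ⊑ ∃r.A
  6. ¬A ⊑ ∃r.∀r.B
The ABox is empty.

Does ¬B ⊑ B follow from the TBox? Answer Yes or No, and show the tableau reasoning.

1. ¬B ⊑ B  ⇔  (¬B ⊓ ¬B) unsat w.r.t. T
   open: L(x₀) ⊇ {A, C, ¬B, ∀r.∃r.A, ∃r.⊤} (+ ∃-successors)
2. Hence ¬B ⊑ B: not entailed.

No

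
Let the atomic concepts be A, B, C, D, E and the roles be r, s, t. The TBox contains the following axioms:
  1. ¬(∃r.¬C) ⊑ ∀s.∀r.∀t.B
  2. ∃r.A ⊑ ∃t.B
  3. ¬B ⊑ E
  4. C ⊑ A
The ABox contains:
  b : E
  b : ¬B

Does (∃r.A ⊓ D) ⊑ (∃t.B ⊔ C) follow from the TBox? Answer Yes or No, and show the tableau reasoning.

Yes

1. (∃r.A ⊓ D) ⊑ (∃t.B ⊔ C)  ⇔  ((∃r.A ⊓ D) ⊓ (∀t.¬B ⊓ ¬C)) unsat w.r.t. T
   all branches close; clash {B, ¬B} at an ∃-successor
2. Hence (∃r.A ⊓ D) ⊑ (∃t.B ⊔ C): entailed.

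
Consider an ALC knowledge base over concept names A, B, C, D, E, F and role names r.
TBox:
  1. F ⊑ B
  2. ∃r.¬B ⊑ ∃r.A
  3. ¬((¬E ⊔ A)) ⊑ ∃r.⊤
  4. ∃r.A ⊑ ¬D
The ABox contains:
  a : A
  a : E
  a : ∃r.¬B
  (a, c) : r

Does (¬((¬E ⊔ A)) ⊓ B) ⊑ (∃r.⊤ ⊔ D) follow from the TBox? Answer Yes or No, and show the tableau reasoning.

Yes

1. (¬((¬E ⊔ A)) ⊓ B) ⊑ (∃r.⊤ ⊔ D)  ⇔  (((E ⊓ ¬A) ⊓ B) ⊓ (∀r.⊥ ⊓ ¬D)) unsat w.r.t. T
   all branches close; clash ⊥ at an ∃-successor
2. Hence (¬((¬E ⊔ A)) ⊓ B) ⊑ (∃r.⊤ ⊔ D): entailed.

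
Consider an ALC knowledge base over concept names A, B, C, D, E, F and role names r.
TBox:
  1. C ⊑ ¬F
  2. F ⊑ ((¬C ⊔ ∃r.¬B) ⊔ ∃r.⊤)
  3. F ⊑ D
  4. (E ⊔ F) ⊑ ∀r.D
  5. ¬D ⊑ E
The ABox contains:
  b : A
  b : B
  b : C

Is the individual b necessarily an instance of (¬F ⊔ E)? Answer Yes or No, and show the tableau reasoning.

Yes

1. b : (¬F ⊔ E)?  L(b) = {A, B, C} ∪ {(F ⊓ ¬E)}
   clash {E, ¬E} at b — b ∈ (¬F ⊔ E)
2. Hence b : (¬F ⊔ E): entailed.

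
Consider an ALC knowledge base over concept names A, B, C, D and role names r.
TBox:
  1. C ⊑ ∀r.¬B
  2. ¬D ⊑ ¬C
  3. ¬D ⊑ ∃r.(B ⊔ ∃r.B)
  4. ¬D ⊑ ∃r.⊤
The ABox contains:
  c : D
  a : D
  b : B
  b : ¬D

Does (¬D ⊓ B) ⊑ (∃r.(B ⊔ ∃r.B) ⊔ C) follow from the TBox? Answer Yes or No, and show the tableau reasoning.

Yes

1. (¬D ⊓ B) ⊑ (∃r.(B ⊔ ∃r.B) ⊔ C)  ⇔  ((¬D ⊓ B) ⊓ (∀r.(¬B ⊓ ∀r.¬B) ⊓ ¬C)) unsat w.r.t. T
   all branches close; clash {B, ¬B} at an ∃-successor
2. Hence (¬D ⊓ B) ⊑ (∃r.(B ⊔ ∃r.B) ⊔ C): entailed.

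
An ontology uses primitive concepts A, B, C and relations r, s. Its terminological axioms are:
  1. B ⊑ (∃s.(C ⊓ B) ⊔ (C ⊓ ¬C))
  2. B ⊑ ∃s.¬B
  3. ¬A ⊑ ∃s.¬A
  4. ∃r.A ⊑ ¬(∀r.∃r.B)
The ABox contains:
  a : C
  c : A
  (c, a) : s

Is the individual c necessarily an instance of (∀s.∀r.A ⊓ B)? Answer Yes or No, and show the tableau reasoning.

1. c : (∀s.∀r.A ⊓ B)?  L(c) = {A} ∪ {(∃s.∃r.¬A ⊔ ¬B)}
   open: L(c) ⊇ {A, ¬B, ∀r.¬A} — c ∉ (∀s.∀r.A ⊓ B) possible
2. Hence c : (∀s.∀r.A ⊓ B): not entailed.

No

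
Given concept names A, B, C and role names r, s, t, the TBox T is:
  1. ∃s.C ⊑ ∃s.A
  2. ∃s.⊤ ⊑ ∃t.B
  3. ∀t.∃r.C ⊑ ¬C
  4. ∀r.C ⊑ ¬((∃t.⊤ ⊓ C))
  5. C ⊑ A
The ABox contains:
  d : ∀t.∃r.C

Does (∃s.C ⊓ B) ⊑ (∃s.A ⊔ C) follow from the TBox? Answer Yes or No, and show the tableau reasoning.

1. (∃s.C ⊓ B) ⊑ (∃s.A ⊔ C)  ⇔  ((∃s.C ⊓ B) ⊓ (∀s.¬A ⊓ ¬C)) unsat w.r.t. T
   all branches close; clash {A, ¬A} at an ∃-successor
2. Hence (∃s.C ⊓ B) ⊑ (∃s.A ⊔ C): entailed.

Yes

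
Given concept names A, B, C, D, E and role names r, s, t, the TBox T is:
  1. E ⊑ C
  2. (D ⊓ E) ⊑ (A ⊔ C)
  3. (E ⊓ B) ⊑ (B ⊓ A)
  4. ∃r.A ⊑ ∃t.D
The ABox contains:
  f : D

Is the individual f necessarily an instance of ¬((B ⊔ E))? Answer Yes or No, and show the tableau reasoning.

1. f : ¬((B ⊔ E))?  L(f) = {D} ∪ {(B ⊔ E)}
   open: L(f) ⊇ {B, D, ¬E, ∀r.¬A} — f ∉ ¬((B ⊔ E)) possible
2. Hence f : ¬((B ⊔ E)): not entailed.

No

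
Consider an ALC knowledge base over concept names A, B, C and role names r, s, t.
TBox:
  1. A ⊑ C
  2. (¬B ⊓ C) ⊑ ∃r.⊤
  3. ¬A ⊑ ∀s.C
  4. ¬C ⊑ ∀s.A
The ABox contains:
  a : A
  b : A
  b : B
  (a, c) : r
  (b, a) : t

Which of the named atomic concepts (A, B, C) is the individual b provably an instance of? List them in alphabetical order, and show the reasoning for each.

{A, B, C}

1. b : A?  L(b) = {A, B} ∪ {¬A}
   clash {A, ¬A} at b — b ∈ A
2. b : B?  L(b) = {A, B} ∪ {¬B}
   clash {B, ¬B} at b — b ∈ B
3. b : C?  L(b) = {A, B} ∪ {¬C}
   clash {C, ¬C} at b — b ∈ C
4. Entailed for b: {A, B, C}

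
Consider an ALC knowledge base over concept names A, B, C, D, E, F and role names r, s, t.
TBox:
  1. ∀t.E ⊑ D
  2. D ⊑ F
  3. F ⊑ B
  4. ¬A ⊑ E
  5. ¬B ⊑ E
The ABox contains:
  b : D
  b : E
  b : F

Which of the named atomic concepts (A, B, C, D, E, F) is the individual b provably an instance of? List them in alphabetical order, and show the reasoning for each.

1. b : A?  L(b) = {D, E, F} ∪ {¬A}
   apply at b: F⊑B
   open: L(b) ⊇ {B, D, E, F, ¬A} — b ∉ A possible
2. b : B?  L(b) = {D, E, F} ∪ {¬B}
   clash {B, ¬B} at b — b ∈ B
3. b : C?  L(b) = {D, E, F} ∪ {¬C}
   apply at b: F⊑B
   open: L(b) ⊇ {B, D, E, F, ¬C} — b ∉ C possible
4. b : D?  L(b) = {D, E, F} ∪ {¬D}
   clash {D, ¬D} at b — b ∈ D
5. b : E?  L(b) = {D, E, F} ∪ {¬E}
   clash {E, ¬E} at b — b ∈ E
6. b : F?  L(b) = {D, E, F} ∪ {¬F}
   clash {F, ¬F} at b — b ∈ F
7. Entailed for b: {B, D, E, F}

{B, D, E, F}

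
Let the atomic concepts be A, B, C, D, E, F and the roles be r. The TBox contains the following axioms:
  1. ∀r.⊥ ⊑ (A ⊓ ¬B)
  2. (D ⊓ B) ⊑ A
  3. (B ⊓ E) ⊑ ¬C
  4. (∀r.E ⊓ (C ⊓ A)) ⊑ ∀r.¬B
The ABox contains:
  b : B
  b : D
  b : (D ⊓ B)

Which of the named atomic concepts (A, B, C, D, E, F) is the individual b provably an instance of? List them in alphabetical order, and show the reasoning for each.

1. b : A?  L(b) = {B, D, (D ⊓ B)} ∪ {¬A}
   clash {A, ¬A} at b — b ∈ A
2. b : B?  L(b) = {B, D, (D ⊓ B)} ∪ {¬B}
   clash {B, ¬B} at b — b ∈ B
3. b : C?  L(b) = {B, D, (D ⊓ B)} ∪ {¬C}
   apply at b: (D ⊓ B)⊑A
   open: L(b) ⊇ {A, B, D, ¬C, ∃r.¬E, …} (+ ∃-successors) — b ∉ C possible
4. b : D?  L(b) = {B, D, (D ⊓ B)} ∪ {¬D}
   clash {D, ¬D} at b — b ∈ D
5. b : E?  L(b) = {B, D, (D ⊓ B)} ∪ {¬E}
   apply at b: (D ⊓ B)⊑A
   open: L(b) ⊇ {A, B, D, ¬E, ∃r.¬E, …} (+ ∃-successors) — b ∉ E possible
6. b : F?  L(b) = {B, D, (D ⊓ B)} ∪ {¬F}
   apply at b: (D ⊓ B)⊑A
   open: L(b) ⊇ {A, B, D, ¬E, ¬F, …} (+ ∃-successors) — b ∉ F possible
7. Entailed for b: {A, B, D}

{A, B, D}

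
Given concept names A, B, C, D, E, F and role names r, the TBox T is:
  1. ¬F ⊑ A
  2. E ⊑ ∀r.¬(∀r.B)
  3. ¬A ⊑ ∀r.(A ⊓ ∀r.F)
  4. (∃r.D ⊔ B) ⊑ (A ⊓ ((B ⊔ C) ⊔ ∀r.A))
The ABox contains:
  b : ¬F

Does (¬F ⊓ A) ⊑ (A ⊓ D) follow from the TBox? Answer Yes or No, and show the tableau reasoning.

No

1. (¬F ⊓ A) ⊑ (A ⊓ D)  ⇔  ((¬F ⊓ A) ⊓ (¬A ⊔ ¬D)) unsat w.r.t. T
   open: L(x₀) ⊇ {A, ¬B, ¬D, ¬E, ¬F, …}
2. Hence (¬F ⊓ A) ⊑ (A ⊓ D): not entailed.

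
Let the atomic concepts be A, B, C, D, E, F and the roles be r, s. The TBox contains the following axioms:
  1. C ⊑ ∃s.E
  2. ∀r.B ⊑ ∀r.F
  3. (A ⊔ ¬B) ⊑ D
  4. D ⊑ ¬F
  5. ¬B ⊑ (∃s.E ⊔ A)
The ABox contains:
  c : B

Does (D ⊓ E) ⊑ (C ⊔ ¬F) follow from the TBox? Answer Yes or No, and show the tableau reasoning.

1. (D ⊓ E) ⊑ (C ⊔ ¬F)  ⇔  ((D ⊓ E) ⊓ (¬C ⊓ F)) unsat w.r.t. T
   all branches close; clash {F, ¬F} at x₀
2. Hence (D ⊓ E) ⊑ (C ⊔ ¬F): entailed.

Yes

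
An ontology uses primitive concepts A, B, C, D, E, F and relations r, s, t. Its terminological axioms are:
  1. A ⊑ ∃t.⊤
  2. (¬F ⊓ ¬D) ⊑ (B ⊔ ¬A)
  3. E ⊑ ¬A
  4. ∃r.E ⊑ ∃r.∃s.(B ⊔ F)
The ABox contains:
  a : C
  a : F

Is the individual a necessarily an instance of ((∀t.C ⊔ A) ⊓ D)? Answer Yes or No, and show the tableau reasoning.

No

1. a : ((∀t.C ⊔ A) ⊓ D)?  L(a) = {C, F} ∪ {((∃t.¬C ⊓ ¬A) ⊔ ¬D)}
   open: L(a) ⊇ {C, F, ¬A, ∀r.¬E, ∃t.¬C} (+ ∃-successors) — a ∉ ((∀t.C ⊔ A) ⊓ D) possible
2. Hence a : ((∀t.C ⊔ A) ⊓ D): not entailed.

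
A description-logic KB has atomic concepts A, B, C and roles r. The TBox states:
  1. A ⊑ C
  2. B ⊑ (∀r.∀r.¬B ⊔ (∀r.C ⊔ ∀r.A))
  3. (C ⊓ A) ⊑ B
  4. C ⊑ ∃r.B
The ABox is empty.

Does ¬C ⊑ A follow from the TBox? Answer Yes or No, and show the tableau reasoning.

No

1. ¬C ⊑ A  ⇔  (¬C ⊓ ¬A) unsat w.r.t. T
   open: L(x₀) ⊇ {¬A, ¬B, ¬C}
2. Hence ¬C ⊑ A: not entailed.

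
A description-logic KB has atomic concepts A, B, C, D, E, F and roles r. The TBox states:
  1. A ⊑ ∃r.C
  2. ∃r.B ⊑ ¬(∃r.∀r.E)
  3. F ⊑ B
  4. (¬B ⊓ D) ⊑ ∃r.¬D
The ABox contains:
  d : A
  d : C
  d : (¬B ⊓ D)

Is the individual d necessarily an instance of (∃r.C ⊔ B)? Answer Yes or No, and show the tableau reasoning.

Yes

1. d : (∃r.C ⊔ B)?  L(d) = {A, C, (¬B ⊓ D)} ∪ {(∀r.¬C ⊓ ¬B)}
   clash {B, ¬B} at d — d ∈ (∃r.C ⊔ B)
2. Hence d : (∃r.C ⊔ B): entailed.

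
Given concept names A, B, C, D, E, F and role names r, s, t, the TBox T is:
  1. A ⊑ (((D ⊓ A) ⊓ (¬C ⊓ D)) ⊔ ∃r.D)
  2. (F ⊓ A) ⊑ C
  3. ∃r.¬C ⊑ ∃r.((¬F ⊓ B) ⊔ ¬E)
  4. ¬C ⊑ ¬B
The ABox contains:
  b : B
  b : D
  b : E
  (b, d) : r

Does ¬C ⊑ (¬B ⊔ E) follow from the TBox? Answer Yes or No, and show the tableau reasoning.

1. ¬C ⊑ (¬B ⊔ E)  ⇔  (¬C ⊓ (B ⊓ ¬E)) unsat w.r.t. T
   all branches close; clash {B, ¬B} at x₀
2. Hence ¬C ⊑ (¬B ⊔ E): entailed.

Yes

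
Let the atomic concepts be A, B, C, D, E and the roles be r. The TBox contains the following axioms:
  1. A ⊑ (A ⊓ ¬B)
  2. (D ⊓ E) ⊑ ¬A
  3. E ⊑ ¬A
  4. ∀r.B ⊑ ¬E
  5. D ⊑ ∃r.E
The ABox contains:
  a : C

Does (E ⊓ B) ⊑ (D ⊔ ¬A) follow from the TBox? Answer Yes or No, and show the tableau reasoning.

Yes

1. (E ⊓ B) ⊑ (D ⊔ ¬A)  ⇔  ((E ⊓ B) ⊓ (¬D ⊓ A)) unsat w.r.t. T
   all branches close; clash {A, ¬A} at x₀
2. Hence (E ⊓ B) ⊑ (D ⊔ ¬A): entailed.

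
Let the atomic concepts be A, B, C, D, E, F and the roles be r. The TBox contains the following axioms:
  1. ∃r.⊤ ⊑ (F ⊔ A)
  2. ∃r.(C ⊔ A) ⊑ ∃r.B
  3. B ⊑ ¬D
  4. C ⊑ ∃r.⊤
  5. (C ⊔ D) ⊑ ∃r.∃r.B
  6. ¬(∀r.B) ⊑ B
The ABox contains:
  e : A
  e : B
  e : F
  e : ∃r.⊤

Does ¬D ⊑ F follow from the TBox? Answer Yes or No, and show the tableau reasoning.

No

1. ¬D ⊑ F  ⇔  (¬D ⊓ ¬F) unsat w.r.t. T
   open: L(x₀) ⊇ {¬C, ¬D, ¬F, ∀r.(¬C ⊓ ¬A), ∀r.B, …}
2. Hence ¬D ⊑ F: not entailed.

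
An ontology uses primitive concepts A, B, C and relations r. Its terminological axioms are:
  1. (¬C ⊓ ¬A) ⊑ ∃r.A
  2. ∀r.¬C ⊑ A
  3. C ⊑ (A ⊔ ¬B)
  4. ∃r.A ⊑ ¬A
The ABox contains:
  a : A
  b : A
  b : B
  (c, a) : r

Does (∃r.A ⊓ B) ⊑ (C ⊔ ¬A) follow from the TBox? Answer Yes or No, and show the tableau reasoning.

1. (∃r.A ⊓ B) ⊑ (C ⊔ ¬A)  ⇔  ((∃r.A ⊓ B) ⊓ (¬C ⊓ A)) unsat w.r.t. T
   all branches close; clash {A, ¬A} at x₀
2. Hence (∃r.A ⊓ B) ⊑ (C ⊔ ¬A): entailed.

Yes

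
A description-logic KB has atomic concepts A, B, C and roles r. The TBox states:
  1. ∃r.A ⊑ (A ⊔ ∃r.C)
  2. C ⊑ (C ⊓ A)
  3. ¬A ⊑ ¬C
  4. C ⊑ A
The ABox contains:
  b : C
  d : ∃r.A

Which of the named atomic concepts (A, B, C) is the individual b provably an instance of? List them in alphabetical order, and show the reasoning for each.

{A, C}

1. b : A?  L(b) = {C} ∪ {¬A}
   clash {C, ¬C} at b — b ∈ A
2. b : B?  L(b) = {C} ∪ {¬B}
   apply at b: C⊑(C ⊓ A); C⊑A
   open: L(b) ⊇ {A, C, ¬B, ∀r.¬A} — b ∉ B possible
3. b : C?  L(b) = {C} ∪ {¬C}
   clash {C, ¬C} at b — b ∈ C
4. Entailed for b: {A, C}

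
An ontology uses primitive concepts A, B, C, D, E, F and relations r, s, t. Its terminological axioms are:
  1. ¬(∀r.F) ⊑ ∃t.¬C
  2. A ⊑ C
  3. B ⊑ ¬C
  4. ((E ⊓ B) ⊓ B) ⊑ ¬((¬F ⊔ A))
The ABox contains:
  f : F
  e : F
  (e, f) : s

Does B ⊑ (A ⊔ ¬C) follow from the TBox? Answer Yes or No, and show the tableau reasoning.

Yes

1. B ⊑ (A ⊔ ¬C)  ⇔  (B ⊓ (¬A ⊓ C)) unsat w.r.t. T
   all branches close; clash {C, ¬C} at x₀
2. Hence B ⊑ (A ⊔ ¬C): entailed.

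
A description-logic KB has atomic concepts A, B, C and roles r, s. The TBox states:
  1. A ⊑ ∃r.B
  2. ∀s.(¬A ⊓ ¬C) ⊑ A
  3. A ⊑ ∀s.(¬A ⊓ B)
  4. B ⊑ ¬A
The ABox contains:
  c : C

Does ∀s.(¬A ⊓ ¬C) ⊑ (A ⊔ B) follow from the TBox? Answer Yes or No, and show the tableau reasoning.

Yes

1. ∀s.(¬A ⊓ ¬C) ⊑ (A ⊔ B)  ⇔  (∀s.(¬A ⊓ ¬C) ⊓ (¬A ⊓ ¬B)) unsat w.r.t. T
   all branches close; clash {A, ¬A} at x₀
2. Hence ∀s.(¬A ⊓ ¬C) ⊑ (A ⊔ B): entailed.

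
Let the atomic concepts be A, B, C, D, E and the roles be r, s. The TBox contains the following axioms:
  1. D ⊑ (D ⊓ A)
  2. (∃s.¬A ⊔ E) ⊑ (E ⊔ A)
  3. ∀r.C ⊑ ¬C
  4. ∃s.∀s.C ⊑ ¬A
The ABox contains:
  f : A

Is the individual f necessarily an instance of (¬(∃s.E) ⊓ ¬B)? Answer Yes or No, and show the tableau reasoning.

1. f : (¬(∃s.E) ⊓ ¬B)?  L(f) = {A} ∪ {(∃s.E ⊔ B)}
   open: L(f) ⊇ {A, ¬D, ¬E, ∀s.A, ∀s.∃s.¬C, …} (+ ∃-successors) — f ∉ (¬(∃s.E) ⊓ ¬B) possible
2. Hence f : (¬(∃s.E) ⊓ ¬B): not entailed.

No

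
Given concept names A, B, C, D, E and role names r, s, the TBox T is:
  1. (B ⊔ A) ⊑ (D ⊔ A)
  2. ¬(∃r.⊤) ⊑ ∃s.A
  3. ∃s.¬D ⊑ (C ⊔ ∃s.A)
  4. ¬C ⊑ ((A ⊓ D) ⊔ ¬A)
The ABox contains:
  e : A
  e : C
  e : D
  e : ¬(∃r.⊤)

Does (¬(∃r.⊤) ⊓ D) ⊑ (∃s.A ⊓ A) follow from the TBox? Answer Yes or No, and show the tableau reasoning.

No

1. (¬(∃r.⊤) ⊓ D) ⊑ (∃s.A ⊓ A)  ⇔  ((∀r.⊥ ⊓ D) ⊓ (∀s.¬A ⊔ ¬A)) unsat w.r.t. T
   apply at x₀: ¬(∃r.⊤)⊑∃s.A
   open: L(x₀) ⊇ {C, D, ¬A, ¬B, ∀r.⊥, …} (+ ∃-successors)
2. Hence (¬(∃r.⊤) ⊓ D) ⊑ (∃s.A ⊓ A): not entailed.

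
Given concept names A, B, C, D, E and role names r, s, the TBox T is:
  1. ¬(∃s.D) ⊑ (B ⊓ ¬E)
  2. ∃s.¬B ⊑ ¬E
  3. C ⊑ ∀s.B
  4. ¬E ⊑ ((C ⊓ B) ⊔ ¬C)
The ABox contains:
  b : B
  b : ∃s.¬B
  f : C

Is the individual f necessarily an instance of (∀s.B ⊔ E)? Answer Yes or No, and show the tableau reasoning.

Yes

1. f : (∀s.B ⊔ E)?  L(f) = {C} ∪ {(∃s.¬B ⊓ ¬E)}
   clash {C, ¬C} at f — f ∈ (∀s.B ⊔ E)
2. Hence f : (∀s.B ⊔ E): entailed.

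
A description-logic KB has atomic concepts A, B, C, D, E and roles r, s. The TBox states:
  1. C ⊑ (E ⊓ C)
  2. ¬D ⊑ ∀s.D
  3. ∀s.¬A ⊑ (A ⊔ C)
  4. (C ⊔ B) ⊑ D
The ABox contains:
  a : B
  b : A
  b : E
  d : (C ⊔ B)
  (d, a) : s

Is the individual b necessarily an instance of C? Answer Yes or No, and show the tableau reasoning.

1. b : C?  L(b) = {A, E} ∪ {¬C}
   open: L(b) ⊇ {A, D, E, ¬C, ∃s.A} (+ ∃-successors) — b ∉ C possible
2. Hence b : C: not entailed.

No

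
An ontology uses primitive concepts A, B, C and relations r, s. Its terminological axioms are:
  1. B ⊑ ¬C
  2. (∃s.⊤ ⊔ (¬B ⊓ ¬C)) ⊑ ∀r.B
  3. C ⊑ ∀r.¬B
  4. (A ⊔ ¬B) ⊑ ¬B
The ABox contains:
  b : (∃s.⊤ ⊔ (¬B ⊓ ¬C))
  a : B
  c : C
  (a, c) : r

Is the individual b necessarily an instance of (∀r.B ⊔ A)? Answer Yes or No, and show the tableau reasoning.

Yes

1. b : (∀r.B ⊔ A)?  L(b) = {(∃s.⊤ ⊔ (¬B ⊓ ¬C))} ∪ {(∃r.¬B ⊓ ¬A)}
   clash {B, ¬B} at an ∃-successor — b ∈ (∀r.B ⊔ A)
2. Hence b : (∀r.B ⊔ A): entailed.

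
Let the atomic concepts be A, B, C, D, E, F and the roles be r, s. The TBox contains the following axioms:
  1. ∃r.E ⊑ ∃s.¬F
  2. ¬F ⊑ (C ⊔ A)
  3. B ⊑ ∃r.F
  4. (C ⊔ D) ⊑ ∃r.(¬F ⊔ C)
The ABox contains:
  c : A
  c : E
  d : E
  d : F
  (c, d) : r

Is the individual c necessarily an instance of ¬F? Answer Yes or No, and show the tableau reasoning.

No

1. c : ¬F?  L(c) = {A, E} ∪ {F}
   open: L(c) ⊇ {A, E, F, ¬B, ¬C, …} (+ ∃-successors) — c ∉ ¬F possible
2. Hence c : ¬F: not entailed.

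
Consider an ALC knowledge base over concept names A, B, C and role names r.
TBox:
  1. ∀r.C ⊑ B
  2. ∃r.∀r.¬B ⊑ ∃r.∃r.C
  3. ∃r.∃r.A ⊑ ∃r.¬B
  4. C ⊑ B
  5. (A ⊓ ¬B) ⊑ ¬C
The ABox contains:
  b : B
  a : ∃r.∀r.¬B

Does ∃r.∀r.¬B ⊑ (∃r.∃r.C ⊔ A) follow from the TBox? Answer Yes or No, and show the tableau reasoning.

1. ∃r.∀r.¬B ⊑ (∃r.∃r.C ⊔ A)  ⇔  (∃r.∀r.¬B ⊓ (∀r.∀r.¬C ⊓ ¬A)) unsat w.r.t. T
   all branches close; clash {C, ¬C} at an ∃-successor
2. Hence ∃r.∀r.¬B ⊑ (∃r.∃r.C ⊔ A): entailed.

Yes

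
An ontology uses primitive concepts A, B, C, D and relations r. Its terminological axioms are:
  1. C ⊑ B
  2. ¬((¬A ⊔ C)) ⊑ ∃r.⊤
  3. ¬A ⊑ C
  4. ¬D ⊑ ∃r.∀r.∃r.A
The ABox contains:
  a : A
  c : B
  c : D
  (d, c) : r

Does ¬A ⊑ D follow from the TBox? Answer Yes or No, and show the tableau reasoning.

No

1. ¬A ⊑ D  ⇔  (¬A ⊓ ¬D) unsat w.r.t. T
   apply at x₀: ¬A⊑C; ¬D⊑∃r.∀r.∃r.A
   open: L(x₀) ⊇ {B, C, ¬A, ¬D, ∃r.∀r.∃r.A} (+ ∃-successors)
2. Hence ¬A ⊑ D: not entailed.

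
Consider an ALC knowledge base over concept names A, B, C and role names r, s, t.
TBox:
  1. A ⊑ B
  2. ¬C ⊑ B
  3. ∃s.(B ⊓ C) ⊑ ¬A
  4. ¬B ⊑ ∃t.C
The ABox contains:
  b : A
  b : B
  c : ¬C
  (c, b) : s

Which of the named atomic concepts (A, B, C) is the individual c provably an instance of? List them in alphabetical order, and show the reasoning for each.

{B}

1. c : A?  L(c) = {¬C} ∪ {¬A}
   apply at c: ¬C⊑B
   open: L(c) ⊇ {B, ¬A, ¬C} — c ∉ A possible
2. c : B?  L(c) = {¬C} ∪ {¬B}
   clash {B, ¬B} at c — c ∈ B
3. c : C?  L(c) = {¬C} ∪ {¬C}
   apply at c: ¬C⊑B
   open: L(c) ⊇ {B, ¬C, ∀s.(¬B ⊔ ¬C)} — c ∉ C possible
4. Entailed for c: {B}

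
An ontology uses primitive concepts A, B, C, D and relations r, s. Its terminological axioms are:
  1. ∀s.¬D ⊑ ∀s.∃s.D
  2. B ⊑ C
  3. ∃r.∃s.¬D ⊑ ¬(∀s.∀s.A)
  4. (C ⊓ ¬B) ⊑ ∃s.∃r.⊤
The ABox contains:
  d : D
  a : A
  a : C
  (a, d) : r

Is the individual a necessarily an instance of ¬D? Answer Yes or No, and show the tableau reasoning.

1. a : ¬D?  L(a) = {A, C} ∪ {D}
   open: L(a) ⊇ {A, B, C, D, ∀r.∀s.D, …} (+ ∃-successors) — a ∉ ¬D possible
2. Hence a : ¬D: not entailed.

No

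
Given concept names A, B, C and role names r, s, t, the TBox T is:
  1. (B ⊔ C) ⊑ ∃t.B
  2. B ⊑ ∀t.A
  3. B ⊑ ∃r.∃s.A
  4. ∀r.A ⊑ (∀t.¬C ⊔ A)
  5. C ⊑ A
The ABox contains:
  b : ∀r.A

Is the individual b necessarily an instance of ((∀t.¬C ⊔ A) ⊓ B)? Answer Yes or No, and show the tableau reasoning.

No

1. b : ((∀t.¬C ⊔ A) ⊓ B)?  L(b) = {∀r.A} ∪ {((∃t.C ⊓ ¬A) ⊔ ¬B)}
   apply at b: ∀r.A⊑(∀t.¬C ⊔ A)
   open: L(b) ⊇ {¬B, ¬C, ∀r.A, ∀t.¬C} — b ∉ ((∀t.¬C ⊔ A) ⊓ B) possible
2. Hence b : ((∀t.¬C ⊔ A) ⊓ B): not entailed.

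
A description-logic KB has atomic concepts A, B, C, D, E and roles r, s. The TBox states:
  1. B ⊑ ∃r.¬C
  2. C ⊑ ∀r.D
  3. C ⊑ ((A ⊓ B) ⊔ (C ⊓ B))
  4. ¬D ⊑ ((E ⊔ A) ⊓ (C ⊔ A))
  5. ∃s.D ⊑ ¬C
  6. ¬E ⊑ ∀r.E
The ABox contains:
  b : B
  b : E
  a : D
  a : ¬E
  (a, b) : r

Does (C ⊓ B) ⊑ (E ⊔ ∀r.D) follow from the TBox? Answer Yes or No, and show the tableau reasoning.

Yes

1. (C ⊓ B) ⊑ (E ⊔ ∀r.D)  ⇔  ((C ⊓ B) ⊓ (¬E ⊓ ∃r.¬D)) unsat w.r.t. T
   all branches close; clash {C, ¬C} at x₀
2. Hence (C ⊓ B) ⊑ (E ⊔ ∀r.D): entailed.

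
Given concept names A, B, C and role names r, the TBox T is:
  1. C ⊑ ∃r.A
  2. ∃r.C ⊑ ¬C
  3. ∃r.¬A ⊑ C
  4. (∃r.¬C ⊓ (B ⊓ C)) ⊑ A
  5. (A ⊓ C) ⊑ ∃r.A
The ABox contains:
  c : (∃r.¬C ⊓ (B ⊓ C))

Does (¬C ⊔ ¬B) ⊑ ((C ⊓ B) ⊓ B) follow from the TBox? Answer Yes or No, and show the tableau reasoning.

1. (¬C ⊔ ¬B) ⊑ ((C ⊓ B) ⊓ B)  ⇔  ((¬C ⊔ ¬B) ⊓ ((¬C ⊔ ¬B) ⊔ ¬B)) unsat w.r.t. T
   open: L(x₀) ⊇ {¬C, ∀r.A, ∀r.C}
2. Hence (¬C ⊔ ¬B) ⊑ ((C ⊓ B) ⊓ B): not entailed.

No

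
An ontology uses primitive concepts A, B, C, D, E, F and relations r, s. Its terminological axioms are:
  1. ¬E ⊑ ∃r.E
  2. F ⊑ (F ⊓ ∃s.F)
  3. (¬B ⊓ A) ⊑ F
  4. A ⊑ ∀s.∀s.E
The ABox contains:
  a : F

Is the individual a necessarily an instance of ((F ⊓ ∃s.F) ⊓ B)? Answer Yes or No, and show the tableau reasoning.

No

1. a : ((F ⊓ ∃s.F) ⊓ B)?  L(a) = {F} ∪ {((¬F ⊔ ∀s.¬F) ⊔ ¬B)}
   apply at a: F⊑(F ⊓ ∃s.F)
   open: L(a) ⊇ {E, F, ¬A, ¬B, ∃s.F} (+ ∃-successors) — a ∉ ((F ⊓ ∃s.F) ⊓ B) possible
2. Hence a : ((F ⊓ ∃s.F) ⊓ B): not entailed.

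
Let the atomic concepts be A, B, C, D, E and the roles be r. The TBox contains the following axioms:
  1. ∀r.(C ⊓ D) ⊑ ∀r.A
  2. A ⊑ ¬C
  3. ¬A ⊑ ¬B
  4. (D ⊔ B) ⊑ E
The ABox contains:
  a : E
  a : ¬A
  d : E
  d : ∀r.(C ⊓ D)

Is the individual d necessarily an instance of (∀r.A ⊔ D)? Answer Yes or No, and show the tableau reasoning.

1. d : (∀r.A ⊔ D)?  L(d) = {E, ∀r.(C ⊓ D)} ∪ {(∃r.¬A ⊓ ¬D)}
   clash {A, ¬A} at an ∃-successor — d ∈ (∀r.A ⊔ D)
2. Hence d : (∀r.A ⊔ D): entailed.

Yes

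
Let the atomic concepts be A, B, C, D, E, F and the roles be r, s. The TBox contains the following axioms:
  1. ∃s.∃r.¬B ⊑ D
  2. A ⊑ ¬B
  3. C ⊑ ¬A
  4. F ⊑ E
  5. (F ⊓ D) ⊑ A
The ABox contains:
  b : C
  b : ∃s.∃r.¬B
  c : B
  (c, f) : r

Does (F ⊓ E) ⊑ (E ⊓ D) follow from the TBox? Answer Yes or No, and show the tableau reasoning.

1. (F ⊓ E) ⊑ (E ⊓ D)  ⇔  ((F ⊓ E) ⊓ (¬E ⊔ ¬D)) unsat w.r.t. T
   open: L(x₀) ⊇ {E, F, ¬A, ¬D, ∀s.∀r.B}
2. Hence (F ⊓ E) ⊑ (E ⊓ D): not entailed.

No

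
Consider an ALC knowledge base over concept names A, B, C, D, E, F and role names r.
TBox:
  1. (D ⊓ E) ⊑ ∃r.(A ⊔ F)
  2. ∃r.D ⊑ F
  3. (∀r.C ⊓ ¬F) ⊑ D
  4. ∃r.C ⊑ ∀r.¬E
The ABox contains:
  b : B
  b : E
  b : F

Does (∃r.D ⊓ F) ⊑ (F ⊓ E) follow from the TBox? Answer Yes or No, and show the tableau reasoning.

1. (∃r.D ⊓ F) ⊑ (F ⊓ E)  ⇔  ((∃r.D ⊓ F) ⊓ (¬F ⊔ ¬E)) unsat w.r.t. T
   open: L(x₀) ⊇ {F, ¬E, ∀r.¬C, ∃r.D} (+ ∃-successors)
2. Hence (∃r.D ⊓ F) ⊑ (F ⊓ E): not entailed.

No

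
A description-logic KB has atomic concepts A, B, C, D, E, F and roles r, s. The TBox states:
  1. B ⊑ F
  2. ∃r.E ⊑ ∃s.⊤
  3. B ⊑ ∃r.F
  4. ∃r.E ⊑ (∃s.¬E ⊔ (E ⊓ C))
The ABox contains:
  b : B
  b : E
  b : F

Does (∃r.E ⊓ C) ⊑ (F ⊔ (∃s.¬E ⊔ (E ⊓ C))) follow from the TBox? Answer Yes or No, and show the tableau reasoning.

Yes

1. (∃r.E ⊓ C) ⊑ (F ⊔ (∃s.¬E ⊔ (E ⊓ C)))  ⇔  ((∃r.E ⊓ C) ⊓ (¬F ⊓ (∀s.E ⊓ (¬E ⊔ ¬C)))) unsat w.r.t. T
   all branches close; clash {F, ¬F} at x₀
2. Hence (∃r.E ⊓ C) ⊑ (F ⊔ (∃s.¬E ⊔ (E ⊓ C))): entailed.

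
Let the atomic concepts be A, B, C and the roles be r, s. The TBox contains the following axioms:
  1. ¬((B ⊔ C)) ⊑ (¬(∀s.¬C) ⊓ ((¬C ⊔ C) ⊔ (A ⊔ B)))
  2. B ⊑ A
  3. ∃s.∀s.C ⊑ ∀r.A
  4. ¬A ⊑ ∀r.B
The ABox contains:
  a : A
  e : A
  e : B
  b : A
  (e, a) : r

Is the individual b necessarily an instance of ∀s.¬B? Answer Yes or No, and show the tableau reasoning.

1. b : ∀s.¬B?  L(b) = {A} ∪ {∃s.B}
   open: L(b) ⊇ {A, B, ∀s.∃s.¬C, ∃s.B} (+ ∃-successors) — b ∉ ∀s.¬B possible
2. Hence b : ∀s.¬B: not entailed.

No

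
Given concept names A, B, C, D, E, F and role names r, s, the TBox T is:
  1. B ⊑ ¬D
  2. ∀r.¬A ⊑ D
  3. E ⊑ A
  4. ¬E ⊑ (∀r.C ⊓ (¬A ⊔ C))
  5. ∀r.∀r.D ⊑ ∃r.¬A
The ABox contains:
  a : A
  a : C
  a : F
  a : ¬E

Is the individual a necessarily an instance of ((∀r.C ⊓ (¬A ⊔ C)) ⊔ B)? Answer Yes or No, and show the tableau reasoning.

Yes

1. a : ((∀r.C ⊓ (¬A ⊔ C)) ⊔ B)?  L(a) = {A, C, F, ¬E} ∪ {((∃r.¬C ⊔ (A ⊓ ¬C)) ⊓ ¬B)}
   clash {C, ¬C} at a — a ∈ ((∀r.C ⊓ (¬A ⊔ C)) ⊔ B)
2. Hence a : ((∀r.C ⊓ (¬A ⊔ C)) ⊔ B): entailed.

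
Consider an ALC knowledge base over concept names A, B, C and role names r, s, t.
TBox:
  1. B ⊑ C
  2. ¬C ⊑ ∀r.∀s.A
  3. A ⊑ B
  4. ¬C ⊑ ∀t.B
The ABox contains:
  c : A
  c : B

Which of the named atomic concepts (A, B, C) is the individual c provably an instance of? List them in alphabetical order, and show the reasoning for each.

{A, B, C}

1. c : A?  L(c) = {A, B} ∪ {¬A}
   clash {A, ¬A} at c — c ∈ A
2. c : B?  L(c) = {A, B} ∪ {¬B}
   clash {B, ¬B} at c — c ∈ B
3. c : C?  L(c) = {A, B} ∪ {¬C}
   clash {C, ¬C} at c — c ∈ C
4. Entailed for c: {A, B, C}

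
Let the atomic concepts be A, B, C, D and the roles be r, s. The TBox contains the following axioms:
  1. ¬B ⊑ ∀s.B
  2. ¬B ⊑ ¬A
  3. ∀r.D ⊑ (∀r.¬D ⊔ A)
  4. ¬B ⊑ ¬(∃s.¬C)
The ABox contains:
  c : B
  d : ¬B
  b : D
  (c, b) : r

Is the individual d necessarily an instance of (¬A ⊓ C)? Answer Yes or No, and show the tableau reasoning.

No

1. d : (¬A ⊓ C)?  L(d) = {¬B} ∪ {(A ⊔ ¬C)}
   apply at d: ¬B⊑∀s.B; ¬B⊑¬A; ¬B⊑¬(∃s.¬C)
   open: L(d) ⊇ {¬A, ¬B, ¬C, ∀s.B, ∀s.C, …} (+ ∃-successors) — d ∉ (¬A ⊓ C) possible
2. Hence d : (¬A ⊓ C): not entailed.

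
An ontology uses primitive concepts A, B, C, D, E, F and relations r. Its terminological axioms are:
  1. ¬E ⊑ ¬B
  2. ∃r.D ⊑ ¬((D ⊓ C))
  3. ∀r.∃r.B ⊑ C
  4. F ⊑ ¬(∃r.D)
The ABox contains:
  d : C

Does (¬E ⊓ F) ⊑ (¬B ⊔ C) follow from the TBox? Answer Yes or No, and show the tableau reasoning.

Yes

1. (¬E ⊓ F) ⊑ (¬B ⊔ C)  ⇔  ((¬E ⊓ F) ⊓ (B ⊓ ¬C)) unsat w.r.t. T
   all branches close; clash {B, ¬B} at x₀
2. Hence (¬E ⊓ F) ⊑ (¬B ⊔ C): entailed.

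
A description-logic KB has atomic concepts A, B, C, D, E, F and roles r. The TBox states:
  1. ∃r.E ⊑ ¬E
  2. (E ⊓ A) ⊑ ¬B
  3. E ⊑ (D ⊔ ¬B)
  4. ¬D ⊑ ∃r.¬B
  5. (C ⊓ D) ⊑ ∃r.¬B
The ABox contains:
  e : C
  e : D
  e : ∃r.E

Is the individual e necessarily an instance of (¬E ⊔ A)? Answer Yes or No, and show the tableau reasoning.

Yes

1. e : (¬E ⊔ A)?  L(e) = {C, D, ∃r.E} ∪ {(E ⊓ ¬A)}
   clash {E, ¬E} at e — e ∈ (¬E ⊔ A)
2. Hence e : (¬E ⊔ A): entailed.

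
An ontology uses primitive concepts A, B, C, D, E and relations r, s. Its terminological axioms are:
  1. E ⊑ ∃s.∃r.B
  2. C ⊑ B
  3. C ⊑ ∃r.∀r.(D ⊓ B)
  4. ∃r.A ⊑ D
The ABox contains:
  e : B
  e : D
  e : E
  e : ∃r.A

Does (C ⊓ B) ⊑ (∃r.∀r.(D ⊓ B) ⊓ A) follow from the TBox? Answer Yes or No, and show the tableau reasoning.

No

1. (C ⊓ B) ⊑ (∃r.∀r.(D ⊓ B) ⊓ A)  ⇔  ((C ⊓ B) ⊓ (∀r.∃r.(¬D ⊔ ¬B) ⊔ ¬A)) unsat w.r.t. T
   apply at x₀: C⊑∃r.∀r.(D ⊓ B)
   open: L(x₀) ⊇ {B, C, ¬A, ¬E, ∀r.¬A, …} (+ ∃-successors)
2. Hence (C ⊓ B) ⊑ (∃r.∀r.(D ⊓ B) ⊓ A): not entailed.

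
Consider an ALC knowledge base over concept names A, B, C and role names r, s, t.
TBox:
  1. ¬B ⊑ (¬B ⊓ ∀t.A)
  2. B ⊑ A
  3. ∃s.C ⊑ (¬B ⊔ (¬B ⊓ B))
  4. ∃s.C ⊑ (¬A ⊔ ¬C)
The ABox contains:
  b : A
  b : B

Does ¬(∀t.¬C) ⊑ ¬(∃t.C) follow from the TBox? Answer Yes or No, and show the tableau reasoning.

1. ¬(∀t.¬C) ⊑ ¬(∃t.C)  ⇔  (∃t.C ⊓ ∃t.C) unsat w.r.t. T
   open: L(x₀) ⊇ {¬B, ∀s.¬C, ∀t.A, ∃t.C} (+ ∃-successors)
2. Hence ¬(∀t.¬C) ⊑ ¬(∃t.C): not entailed.

No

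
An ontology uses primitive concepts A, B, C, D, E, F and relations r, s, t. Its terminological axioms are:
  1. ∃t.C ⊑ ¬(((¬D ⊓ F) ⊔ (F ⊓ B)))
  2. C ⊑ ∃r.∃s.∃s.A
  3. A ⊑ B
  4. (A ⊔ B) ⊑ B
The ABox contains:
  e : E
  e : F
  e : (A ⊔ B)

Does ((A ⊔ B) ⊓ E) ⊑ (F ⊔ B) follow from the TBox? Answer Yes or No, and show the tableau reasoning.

1. ((A ⊔ B) ⊓ E) ⊑ (F ⊔ B)  ⇔  (((A ⊔ B) ⊓ E) ⊓ (¬F ⊓ ¬B)) unsat w.r.t. T
   all branches close; clash {B, ¬B} at x₀
2. Hence ((A ⊔ B) ⊓ E) ⊑ (F ⊔ B): entailed.

Yes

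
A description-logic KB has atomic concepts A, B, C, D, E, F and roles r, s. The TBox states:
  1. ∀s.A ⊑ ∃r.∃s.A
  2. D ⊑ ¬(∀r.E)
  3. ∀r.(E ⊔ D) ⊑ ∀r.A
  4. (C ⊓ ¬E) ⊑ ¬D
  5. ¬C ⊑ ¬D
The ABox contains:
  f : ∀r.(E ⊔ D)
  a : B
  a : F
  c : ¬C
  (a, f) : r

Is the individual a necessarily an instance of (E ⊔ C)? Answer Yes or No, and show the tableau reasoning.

1. a : (E ⊔ C)?  L(a) = {B, F} ∪ {(¬E ⊓ ¬C)}
   apply at a: ¬C⊑¬D
   open: L(a) ⊇ {B, F, ¬C, ¬D, ¬E, …} (+ ∃-successors) — a ∉ (E ⊔ C) possible
2. Hence a : (E ⊔ C): not entailed.

No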